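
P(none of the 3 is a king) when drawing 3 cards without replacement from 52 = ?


P(no kings) = (48/52) × (47/51) × (46/50)
= 0.7826

P = 0.7826


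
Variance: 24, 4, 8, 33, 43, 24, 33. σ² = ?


Mean = 24.1429
Squared deviations: 0.0204, 405.7347, 260.5918, 78.4490, 355.5918, 0.0204, 78.4490
Sum = 1178.8571
Variance = 1178.8571/7 = 168.4082

Variance = 168.4082


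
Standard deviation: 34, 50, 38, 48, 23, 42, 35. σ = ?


Mean = 38.5714
Variance = 72.5306
SD = sqrt(72.5306) = 8.5165

SD = 8.5165


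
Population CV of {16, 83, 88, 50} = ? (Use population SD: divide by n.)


Mean = 59.2500
SD = 28.9256
CV = (28.9256/59.2500)*100 = 48.8195%

CV = 48.8195%


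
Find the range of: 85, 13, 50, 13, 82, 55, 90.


Max = 90, Min = 13
Range = 90 - 13 = 77

Range = 77


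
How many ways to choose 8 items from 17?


C(17,8) = 17!/(8! × 9!)
= 355687428096000/(40320 × 362880)
= 24310

C(17,8) = 24310


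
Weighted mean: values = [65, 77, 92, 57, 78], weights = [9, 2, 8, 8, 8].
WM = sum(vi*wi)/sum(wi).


Numerator = 65*9 + 77*2 + 92*8 + 57*8 + 78*8 = 2555
Denominator = 9 + 2 + 8 + 8 + 8 = 35
WM = 2555/35 = 73.0000

WM = 73.0000


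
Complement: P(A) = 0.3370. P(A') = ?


P(not A) = 1 - 0.3370 = 0.6630

P(not A) = 0.6630


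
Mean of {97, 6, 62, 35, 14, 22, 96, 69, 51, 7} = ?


Sum = 97 + 6 + 62 + 35 + 14 + 22 + 96 + 69 + 51 + 7 = 459
n = 10
Mean = 459/10 = 45.9000

Mean = 45.9000


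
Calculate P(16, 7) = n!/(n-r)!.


P(16,7) = 16!/9!
= 20922789888000/362880
= 57657600

P(16,7) = 57657600


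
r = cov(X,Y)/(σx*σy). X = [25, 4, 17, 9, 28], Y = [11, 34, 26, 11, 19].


Mean X = 16.6000, Mean Y = 20.2000
SD X = 9.134550, SD Y = 8.885944
Cov = -38.520000
r = -38.520000/(9.134550*8.885944) = -0.4746

r = -0.4746


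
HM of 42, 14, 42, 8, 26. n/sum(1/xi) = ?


Sum of reciprocals = 1/42 + 1/14 + 1/42 + 1/8 + 1/26 = 0.282509
HM = 5/0.282509 = 17.6985

HM = 17.6985


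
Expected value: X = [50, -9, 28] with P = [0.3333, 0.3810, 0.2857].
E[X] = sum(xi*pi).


E[X] = 50*0.3333 - 9*0.3810 + 28*0.2857
= 16.6650 - 3.4290 + 7.9996
= 21.2356

E[X] = 21.2356


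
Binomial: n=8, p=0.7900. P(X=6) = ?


C(8,6) = 28
p^6 = 0.243087
(1-p)^2 = 0.044100
P = 28 * 0.243087 * 0.044100 = 0.3002

P(X=6) = 0.3002


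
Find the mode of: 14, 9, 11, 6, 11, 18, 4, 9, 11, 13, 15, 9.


Frequencies: 4:1, 6:1, 9:3, 11:3, 13:1, 14:1, 15:1, 18:1
Max frequency = 3
Mode = 9, 11

Mode = 9, 11


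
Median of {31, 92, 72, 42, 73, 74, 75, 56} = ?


Sorted: 31, 42, 56, 72, 73, 74, 75, 92
n = 8 (even)
Middle values: 72 and 73
Median = (72+73)/2 = 72.5000

Median = 72.5000


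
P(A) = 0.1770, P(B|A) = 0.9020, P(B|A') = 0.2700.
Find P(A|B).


P(B) = P(B|A)*P(A) + P(B|A')*P(A')
= 0.9020*0.1770 + 0.2700*0.8230
= 0.159654 + 0.222210 = 0.381864
P(A|B) = 0.159654/0.381864 = 0.4181

P(A|B) = 0.4181


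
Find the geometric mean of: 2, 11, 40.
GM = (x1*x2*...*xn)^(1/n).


Product = 2 × 11 × 40 = 880
GM = 880^(1/3) = 9.5828

GM = 9.5828


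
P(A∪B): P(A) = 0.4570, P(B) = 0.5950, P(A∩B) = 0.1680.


P(A∪B) = 0.4570 + 0.5950 - 0.1680
= 1.0520 - 0.1680
= 0.8840

P(A∪B) = 0.8840


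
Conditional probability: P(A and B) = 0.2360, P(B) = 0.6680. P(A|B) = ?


P(A|B) = 0.2360/0.6680 = 0.3533

P(A|B) = 0.3533


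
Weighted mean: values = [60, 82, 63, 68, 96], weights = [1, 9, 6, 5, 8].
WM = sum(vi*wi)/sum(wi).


Numerator = 60*1 + 82*9 + 63*6 + 68*5 + 96*8 = 2284
Denominator = 1 + 9 + 6 + 5 + 8 = 29
WM = 2284/29 = 78.7586

WM = 78.7586


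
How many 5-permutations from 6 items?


P(6,5) = 6!/1!
= 720/1
= 720

P(6,5) = 720


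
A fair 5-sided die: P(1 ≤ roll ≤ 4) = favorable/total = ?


Favorable outcomes (1 ≤ roll ≤ 4): 4
Total outcomes = 5
P = 4/5 = 0.8000

P = 0.8000


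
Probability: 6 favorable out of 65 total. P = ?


P = 6/65 = 0.0923

P = 0.0923


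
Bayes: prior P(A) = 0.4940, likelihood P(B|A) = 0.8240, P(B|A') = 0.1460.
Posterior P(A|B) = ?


P(B) = P(B|A)*P(A) + P(B|A')*P(A')
= 0.8240*0.4940 + 0.1460*0.5060
= 0.407056 + 0.073876 = 0.480932
P(A|B) = 0.407056/0.480932 = 0.8464

P(A|B) = 0.8464


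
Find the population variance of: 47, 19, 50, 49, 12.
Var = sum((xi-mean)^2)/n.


Mean = 35.4000
Squared deviations: 134.5600, 268.9600, 213.1600, 184.9600, 547.5600
Sum = 1349.2000
Variance = 1349.2000/5 = 269.8400

Variance = 269.8400


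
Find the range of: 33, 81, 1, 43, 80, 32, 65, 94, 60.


Max = 94, Min = 1
Range = 94 - 1 = 93

Range = 93


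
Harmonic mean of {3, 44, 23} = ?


Sum of reciprocals = 1/3 + 1/44 + 1/23 = 0.399539
HM = 3/0.399539 = 7.5087

HM = 7.5087


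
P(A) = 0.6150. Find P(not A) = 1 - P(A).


P(not A) = 1 - 0.6150 = 0.3850

P(not A) = 0.3850


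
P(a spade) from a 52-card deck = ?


13 spades in 52 cards
P = 13/52 = 0.2500

P = 0.2500


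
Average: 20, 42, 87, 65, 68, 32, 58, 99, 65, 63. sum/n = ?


Sum = 20 + 42 + 87 + 65 + 68 + 32 + 58 + 99 + 65 + 63 = 599
n = 10
Mean = 599/10 = 59.9000

Mean = 59.9000


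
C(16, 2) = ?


C(16,2) = 16!/(2! × 14!)
= 20922789888000/(2 × 87178291200)
= 120

C(16,2) = 120


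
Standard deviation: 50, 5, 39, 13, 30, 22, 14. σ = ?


Mean = 24.7143
Variance = 217.0612
SD = sqrt(217.0612) = 14.7330

SD = 14.7330


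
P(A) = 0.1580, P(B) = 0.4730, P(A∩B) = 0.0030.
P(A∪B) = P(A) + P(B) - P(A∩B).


P(A∪B) = 0.1580 + 0.4730 - 0.0030
= 0.6310 - 0.0030
= 0.6280

P(A∪B) = 0.6280


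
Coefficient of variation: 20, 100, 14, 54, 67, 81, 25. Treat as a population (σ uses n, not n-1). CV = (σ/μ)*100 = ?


Mean = 51.5714
SD = 30.6354
CV = (30.6354/51.5714)*100 = 59.4039%

CV = 59.4039%


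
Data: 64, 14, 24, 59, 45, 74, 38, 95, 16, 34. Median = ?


Sorted: 14, 16, 24, 34, 38, 45, 59, 64, 74, 95
n = 10 (even)
Middle values: 38 and 45
Median = (38+45)/2 = 41.5000

Median = 41.5000


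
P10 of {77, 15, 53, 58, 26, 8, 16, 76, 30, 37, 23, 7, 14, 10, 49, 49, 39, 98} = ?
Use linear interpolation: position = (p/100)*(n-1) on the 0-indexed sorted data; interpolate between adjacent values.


Sorted: 7, 8, 10, 14, 15, 16, 23, 26, 30, 37, 39, 49, 49, 53, 58, 76, 77, 98
n = 18
Index = 10/100 * 17 = 1.7000
Lower = data[1] = 8, Upper = data[2] = 10
P10 = 8 + 0.7000*(2) = 9.4000

P10 = 9.4000


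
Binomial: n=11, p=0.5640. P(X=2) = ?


C(11,2) = 55
p^2 = 0.318096
(1-p)^9 = 0.000569
P = 55 * 0.318096 * 0.000569 = 0.0100

P(X=2) = 0.0100


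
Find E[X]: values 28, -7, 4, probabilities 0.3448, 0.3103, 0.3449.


E[X] = 28*0.3448 - 7*0.3103 + 4*0.3449
= 9.6544 - 2.1721 + 1.3796
= 8.8619

E[X] = 8.8619


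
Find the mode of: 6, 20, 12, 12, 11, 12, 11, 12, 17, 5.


Frequencies: 5:1, 6:1, 11:2, 12:4, 17:1, 20:1
Max frequency = 4
Mode = 12

Mode = 12


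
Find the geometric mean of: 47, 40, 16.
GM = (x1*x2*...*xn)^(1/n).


Product = 47 × 40 × 16 = 30080
GM = 30080^(1/3) = 31.0999

GM = 31.0999


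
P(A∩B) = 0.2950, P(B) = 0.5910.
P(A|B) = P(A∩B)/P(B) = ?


P(A|B) = 0.2950/0.5910 = 0.4992

P(A|B) = 0.4992


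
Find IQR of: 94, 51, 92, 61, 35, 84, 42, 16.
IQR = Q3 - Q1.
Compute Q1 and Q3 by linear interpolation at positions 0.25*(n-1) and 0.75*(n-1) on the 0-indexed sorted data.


Sorted: 16, 35, 42, 51, 61, 84, 92, 94
Q1 (25th %ile) = 40.2500
Q3 (75th %ile) = 86.0000
IQR = 86.0000 - 40.2500 = 45.7500

IQR = 45.7500


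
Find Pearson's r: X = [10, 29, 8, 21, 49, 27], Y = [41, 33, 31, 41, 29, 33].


Mean X = 24.0000, Mean Y = 34.6667
SD X = 13.662601, SD Y = 4.678556
Cov = -34.000000
r = -34.000000/(13.662601*4.678556) = -0.5319

r = -0.5319


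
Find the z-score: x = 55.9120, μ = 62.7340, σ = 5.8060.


z = (55.9120 - 62.7340)/5.8060
= -6.8220/5.8060
= -1.1750

z = -1.1750


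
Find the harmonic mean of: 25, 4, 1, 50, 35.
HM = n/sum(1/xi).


Sum of reciprocals = 1/25 + 1/4 + 1/1 + 1/50 + 1/35 = 1.338571
HM = 5/1.338571 = 3.7353

HM = 3.7353


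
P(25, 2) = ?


P(25,2) = 25!/23!
= 15511210043330985984000000/25852016738884976640000
= 600

P(25,2) = 600


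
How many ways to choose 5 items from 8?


C(8,5) = 8!/(5! × 3!)
= 40320/(120 × 6)
= 56

C(8,5) = 56


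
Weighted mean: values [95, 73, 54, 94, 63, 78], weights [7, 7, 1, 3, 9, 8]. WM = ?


Numerator = 95*7 + 73*7 + 54*1 + 94*3 + 63*9 + 78*8 = 2703
Denominator = 7 + 7 + 1 + 3 + 9 + 8 = 35
WM = 2703/35 = 77.2286

WM = 77.2286


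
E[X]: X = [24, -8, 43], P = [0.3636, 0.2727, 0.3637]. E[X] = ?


E[X] = 24*0.3636 - 8*0.2727 + 43*0.3637
= 8.7264 - 2.1816 + 15.6391
= 22.1839

E[X] = 22.1839


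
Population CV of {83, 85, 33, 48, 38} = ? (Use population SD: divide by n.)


Mean = 57.4000
SD = 22.2585
CV = (22.2585/57.4000)*100 = 38.7778%

CV = 38.7778%


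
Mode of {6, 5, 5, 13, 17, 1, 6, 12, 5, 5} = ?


Frequencies: 1:1, 5:4, 6:2, 12:1, 13:1, 17:1
Max frequency = 4
Mode = 5

Mode = 5


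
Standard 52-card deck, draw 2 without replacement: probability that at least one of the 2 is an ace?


P(at least one) = 1 - P(none)
P(none) = (48/52) × (47/51) = 0.850679
P(at least one) = 1 - 0.850679 = 0.1493

P = 0.1493


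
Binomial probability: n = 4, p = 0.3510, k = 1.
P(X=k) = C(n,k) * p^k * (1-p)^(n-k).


C(4,1) = 4
p^1 = 0.351000
(1-p)^3 = 0.273359
P = 4 * 0.351000 * 0.273359 = 0.3838

P(X=1) = 0.3838


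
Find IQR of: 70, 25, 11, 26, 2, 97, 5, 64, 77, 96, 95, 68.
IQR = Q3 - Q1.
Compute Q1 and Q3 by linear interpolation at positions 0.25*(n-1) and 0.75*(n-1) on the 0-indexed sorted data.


Sorted: 2, 5, 11, 25, 26, 64, 68, 70, 77, 95, 96, 97
Q1 (25th %ile) = 21.5000
Q3 (75th %ile) = 81.5000
IQR = 81.5000 - 21.5000 = 60.0000

IQR = 60.0000


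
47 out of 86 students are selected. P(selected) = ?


P = 47/86 = 0.5465

P = 0.5465


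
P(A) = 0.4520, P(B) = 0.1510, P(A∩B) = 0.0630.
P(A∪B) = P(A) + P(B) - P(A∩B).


P(A∪B) = 0.4520 + 0.1510 - 0.0630
= 0.6030 - 0.0630
= 0.5400

P(A∪B) = 0.5400


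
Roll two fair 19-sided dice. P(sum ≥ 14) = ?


Total outcomes = 19×19 = 361
Favorable (sum ≥ 14): 283
P = 283/361 = 0.7839

P = 0.7839


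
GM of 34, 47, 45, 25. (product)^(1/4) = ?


Product = 34 × 47 × 45 × 25 = 1797750
GM = 1797750^(1/4) = 36.6170

GM = 36.6170


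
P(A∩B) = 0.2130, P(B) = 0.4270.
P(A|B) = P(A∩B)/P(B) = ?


P(A|B) = 0.2130/0.4270 = 0.4988

P(A|B) = 0.4988


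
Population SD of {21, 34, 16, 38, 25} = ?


Mean = 26.8000
Variance = 66.1600
SD = sqrt(66.1600) = 8.1339

SD = 8.1339


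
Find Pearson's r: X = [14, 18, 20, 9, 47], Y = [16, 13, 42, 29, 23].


Mean X = 21.6000, Mean Y = 24.6000
SD X = 13.245377, SD Y = 10.326665
Cov = -3.360000
r = -3.360000/(13.245377*10.326665) = -0.0246

r = -0.0246


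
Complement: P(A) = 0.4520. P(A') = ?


P(not A) = 1 - 0.4520 = 0.5480

P(not A) = 0.5480


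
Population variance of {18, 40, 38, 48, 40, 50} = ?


Mean = 39.0000
Squared deviations: 441.0000, 1.0000, 1.0000, 81.0000, 1.0000, 121.0000
Sum = 646.0000
Variance = 646.0000/6 = 107.6667

Variance = 107.6667


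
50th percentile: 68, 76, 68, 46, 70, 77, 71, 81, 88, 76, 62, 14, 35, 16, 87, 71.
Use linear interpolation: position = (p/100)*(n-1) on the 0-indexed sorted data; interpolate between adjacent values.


Sorted: 14, 16, 35, 46, 62, 68, 68, 70, 71, 71, 76, 76, 77, 81, 87, 88
n = 16
Index = 50/100 * 15 = 7.5000
Lower = data[7] = 70, Upper = data[8] = 71
P50 = 70 + 0.5000*(1) = 70.5000

P50 = 70.5000


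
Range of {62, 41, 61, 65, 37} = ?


Max = 65, Min = 37
Range = 65 - 37 = 28

Range = 28


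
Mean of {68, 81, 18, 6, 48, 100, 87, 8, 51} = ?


Sum = 68 + 81 + 18 + 6 + 48 + 100 + 87 + 8 + 51 = 467
n = 9
Mean = 467/9 = 51.8889

Mean = 51.8889


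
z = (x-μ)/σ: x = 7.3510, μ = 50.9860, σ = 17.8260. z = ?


z = (7.3510 - 50.9860)/17.8260
= -43.6350/17.8260
= -2.4478

z = -2.4478


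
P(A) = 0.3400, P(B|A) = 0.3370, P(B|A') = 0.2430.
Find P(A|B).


P(B) = P(B|A)*P(A) + P(B|A')*P(A')
= 0.3370*0.3400 + 0.2430*0.6600
= 0.114580 + 0.160380 = 0.274960
P(A|B) = 0.114580/0.274960 = 0.4167

P(A|B) = 0.4167


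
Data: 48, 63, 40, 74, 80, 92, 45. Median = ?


Sorted: 40, 45, 48, 63, 74, 80, 92
n = 7 (odd)
Middle value = 63

Median = 63


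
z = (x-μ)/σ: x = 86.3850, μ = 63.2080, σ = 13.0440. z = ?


z = (86.3850 - 63.2080)/13.0440
= 23.1770/13.0440
= 1.7768

z = 1.7768


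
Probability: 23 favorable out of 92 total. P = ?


P = 23/92 = 0.2500

P = 0.2500


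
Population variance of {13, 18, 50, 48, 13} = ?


Mean = 28.4000
Squared deviations: 237.1600, 108.1600, 466.5600, 384.1600, 237.1600
Sum = 1433.2000
Variance = 1433.2000/5 = 286.6400

Variance = 286.6400


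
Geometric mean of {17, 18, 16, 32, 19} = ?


Product = 17 × 18 × 16 × 32 × 19 = 2976768
GM = 2976768^(1/5) = 19.7128

GM = 19.7128


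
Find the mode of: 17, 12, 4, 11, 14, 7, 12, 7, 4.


Frequencies: 4:2, 7:2, 11:1, 12:2, 14:1, 17:1
Max frequency = 2
Mode = 4, 7, 12

Mode = 4, 7, 12


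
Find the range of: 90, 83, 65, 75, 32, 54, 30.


Max = 90, Min = 30
Range = 90 - 30 = 60

Range = 60


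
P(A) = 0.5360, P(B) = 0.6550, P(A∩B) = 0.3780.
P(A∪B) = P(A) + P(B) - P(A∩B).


P(A∪B) = 0.5360 + 0.6550 - 0.3780
= 1.1910 - 0.3780
= 0.8130

P(A∪B) = 0.8130


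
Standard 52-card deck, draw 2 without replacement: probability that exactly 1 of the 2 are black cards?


Hypergeometric: P(X=1) = C(26,1)·C(26,1) / C(52,2)
= 26 × 26 / 1326
= 676/1326 = 0.5098

P = 0.5098


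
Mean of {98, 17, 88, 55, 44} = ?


Sum = 98 + 17 + 88 + 55 + 44 = 302
n = 5
Mean = 302/5 = 60.4000

Mean = 60.4000


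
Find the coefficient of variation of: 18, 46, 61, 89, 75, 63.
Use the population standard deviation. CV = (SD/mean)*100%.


Mean = 58.6667
SD = 22.4549
CV = (22.4549/58.6667)*100 = 38.2754%

CV = 38.2754%


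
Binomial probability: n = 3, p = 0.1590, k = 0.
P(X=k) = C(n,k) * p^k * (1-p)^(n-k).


C(3,0) = 1
p^0 = 1.000000
(1-p)^3 = 0.594823
P = 1 * 1.000000 * 0.594823 = 0.5948

P(X=0) = 0.5948


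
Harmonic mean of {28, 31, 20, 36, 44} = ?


Sum of reciprocals = 1/28 + 1/31 + 1/20 + 1/36 + 1/44 = 0.168477
HM = 5/0.168477 = 29.6776

HM = 29.6776


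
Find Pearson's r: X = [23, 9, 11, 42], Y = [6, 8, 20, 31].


Mean X = 21.2500, Mean Y = 16.2500
SD X = 13.122023, SD Y = 10.059200
Cov = 87.687500
r = 87.687500/(13.122023*10.059200) = 0.6643

r = 0.6643


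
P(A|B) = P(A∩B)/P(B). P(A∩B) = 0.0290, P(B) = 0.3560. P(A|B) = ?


P(A|B) = 0.0290/0.3560 = 0.0815

P(A|B) = 0.0815


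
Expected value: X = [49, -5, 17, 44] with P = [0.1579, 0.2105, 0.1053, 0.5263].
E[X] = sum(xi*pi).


E[X] = 49*0.1579 - 5*0.2105 + 17*0.1053 + 44*0.5263
= 7.7371 - 1.0525 + 1.7901 + 23.1572
= 31.6319

E[X] = 31.6319


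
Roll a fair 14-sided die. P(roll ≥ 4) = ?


Favorable outcomes (roll ≥ 4): 11
Total outcomes = 14
P = 11/14 = 0.7857

P = 0.7857


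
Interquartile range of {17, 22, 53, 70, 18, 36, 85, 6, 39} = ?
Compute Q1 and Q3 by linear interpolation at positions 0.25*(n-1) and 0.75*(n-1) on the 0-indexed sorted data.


Sorted: 6, 17, 18, 22, 36, 39, 53, 70, 85
Q1 (25th %ile) = 18.0000
Q3 (75th %ile) = 53.0000
IQR = 53.0000 - 18.0000 = 35.0000

IQR = 35.0000


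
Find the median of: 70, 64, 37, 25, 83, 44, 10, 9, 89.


Sorted: 9, 10, 25, 37, 44, 64, 70, 83, 89
n = 9 (odd)
Middle value = 44

Median = 44


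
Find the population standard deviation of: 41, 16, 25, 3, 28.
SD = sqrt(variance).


Mean = 22.6000
Variance = 160.2400
SD = sqrt(160.2400) = 12.6586

SD = 12.6586


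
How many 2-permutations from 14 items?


P(14,2) = 14!/12!
= 87178291200/479001600
= 182

P(14,2) = 182


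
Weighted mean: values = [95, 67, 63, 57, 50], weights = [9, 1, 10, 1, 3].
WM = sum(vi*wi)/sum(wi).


Numerator = 95*9 + 67*1 + 63*10 + 57*1 + 50*3 = 1759
Denominator = 9 + 1 + 10 + 1 + 3 = 24
WM = 1759/24 = 73.2917

WM = 73.2917


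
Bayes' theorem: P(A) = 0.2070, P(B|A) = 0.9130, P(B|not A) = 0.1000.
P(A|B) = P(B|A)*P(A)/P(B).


P(B) = P(B|A)*P(A) + P(B|A')*P(A')
= 0.9130*0.2070 + 0.1000*0.7930
= 0.188991 + 0.079300 = 0.268291
P(A|B) = 0.188991/0.268291 = 0.7044

P(A|B) = 0.7044


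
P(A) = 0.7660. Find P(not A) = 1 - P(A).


P(not A) = 1 - 0.7660 = 0.2340

P(not A) = 0.2340


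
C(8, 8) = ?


C(8,8) = 8!/(8! × 0!)
= 40320/(40320 × 1)
= 1

C(8,8) = 1


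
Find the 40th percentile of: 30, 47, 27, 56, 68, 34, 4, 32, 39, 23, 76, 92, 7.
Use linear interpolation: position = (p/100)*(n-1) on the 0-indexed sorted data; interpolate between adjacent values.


Sorted: 4, 7, 23, 27, 30, 32, 34, 39, 47, 56, 68, 76, 92
n = 13
Index = 40/100 * 12 = 4.8000
Lower = data[4] = 30, Upper = data[5] = 32
P40 = 30 + 0.8000*(2) = 31.6000

P40 = 31.6000


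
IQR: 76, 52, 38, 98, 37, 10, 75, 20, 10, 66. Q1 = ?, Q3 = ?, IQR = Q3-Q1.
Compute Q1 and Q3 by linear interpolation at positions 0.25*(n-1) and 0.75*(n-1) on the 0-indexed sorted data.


Sorted: 10, 10, 20, 37, 38, 52, 66, 75, 76, 98
Q1 (25th %ile) = 24.2500
Q3 (75th %ile) = 72.7500
IQR = 72.7500 - 24.2500 = 48.5000

IQR = 48.5000


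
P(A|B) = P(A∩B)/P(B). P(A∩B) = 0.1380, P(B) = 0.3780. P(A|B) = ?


P(A|B) = 0.1380/0.3780 = 0.3651

P(A|B) = 0.3651


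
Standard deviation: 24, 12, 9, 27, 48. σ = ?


Mean = 24.0000
Variance = 190.8000
SD = sqrt(190.8000) = 13.8130

SD = 13.8130


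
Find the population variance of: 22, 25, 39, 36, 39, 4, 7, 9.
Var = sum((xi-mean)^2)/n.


Mean = 22.6250
Squared deviations: 0.3906, 5.6406, 268.1406, 178.8906, 268.1406, 346.8906, 244.1406, 185.6406
Sum = 1497.8750
Variance = 1497.8750/8 = 187.2344

Variance = 187.2344


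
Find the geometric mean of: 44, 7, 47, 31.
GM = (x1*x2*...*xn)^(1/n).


Product = 44 × 7 × 47 × 31 = 448756
GM = 448756^(1/4) = 25.8823

GM = 25.8823


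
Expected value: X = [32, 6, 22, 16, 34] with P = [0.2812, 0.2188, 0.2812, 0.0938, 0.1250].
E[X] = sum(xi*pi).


E[X] = 32*0.2812 + 6*0.2188 + 22*0.2812 + 16*0.0938 + 34*0.1250
= 8.9984 + 1.3128 + 6.1864 + 1.5008 + 4.2500
= 22.2484

E[X] = 22.2484


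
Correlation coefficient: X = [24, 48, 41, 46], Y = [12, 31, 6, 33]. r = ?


Mean X = 39.7500, Mean Y = 20.5000
SD X = 9.443913, SD Y = 11.715375
Cov = 70.125000
r = 70.125000/(9.443913*11.715375) = 0.6338

r = 0.6338


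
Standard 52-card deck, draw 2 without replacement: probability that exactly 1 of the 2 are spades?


Hypergeometric: P(X=1) = C(13,1)·C(39,1) / C(52,2)
= 13 × 39 / 1326
= 507/1326 = 0.3824

P = 0.3824


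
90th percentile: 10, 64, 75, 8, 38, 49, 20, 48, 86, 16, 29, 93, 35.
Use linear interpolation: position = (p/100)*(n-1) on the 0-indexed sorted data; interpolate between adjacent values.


Sorted: 8, 10, 16, 20, 29, 35, 38, 48, 49, 64, 75, 86, 93
n = 13
Index = 90/100 * 12 = 10.8000
Lower = data[10] = 75, Upper = data[11] = 86
P90 = 75 + 0.8000*(11) = 83.8000

P90 = 83.8000


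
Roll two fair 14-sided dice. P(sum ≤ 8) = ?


Total outcomes = 14×14 = 196
Favorable (sum ≤ 8): 28
P = 28/196 = 0.1429

P = 0.1429


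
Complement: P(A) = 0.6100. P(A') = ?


P(not A) = 1 - 0.6100 = 0.3900

P(not A) = 0.3900


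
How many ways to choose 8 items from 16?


C(16,8) = 16!/(8! × 8!)
= 20922789888000/(40320 × 40320)
= 12870

C(16,8) = 12870


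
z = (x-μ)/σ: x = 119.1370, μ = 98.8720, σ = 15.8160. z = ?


z = (119.1370 - 98.8720)/15.8160
= 20.2650/15.8160
= 1.2813

z = 1.2813


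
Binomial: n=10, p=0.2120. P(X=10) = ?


C(10,10) = 1
p^10 = 1.833828e-07
(1-p)^0 = 1.000000
P = 1 * 1.833828e-07 * 1.000000 = 1.8338e-07

P(X=10) = 1.8338e-07


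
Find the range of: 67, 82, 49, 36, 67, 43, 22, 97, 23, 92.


Max = 97, Min = 22
Range = 97 - 22 = 75

Range = 75


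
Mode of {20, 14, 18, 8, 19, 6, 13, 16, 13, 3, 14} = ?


Frequencies: 3:1, 6:1, 8:1, 13:2, 14:2, 16:1, 18:1, 19:1, 20:1
Max frequency = 2
Mode = 13, 14

Mode = 13, 14


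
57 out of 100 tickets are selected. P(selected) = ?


P = 57/100 = 0.5700

P = 0.5700


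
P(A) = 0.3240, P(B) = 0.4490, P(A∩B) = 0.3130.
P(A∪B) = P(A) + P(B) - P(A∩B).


P(A∪B) = 0.3240 + 0.4490 - 0.3130
= 0.7730 - 0.3130
= 0.4600

P(A∪B) = 0.4600


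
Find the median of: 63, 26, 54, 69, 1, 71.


Sorted: 1, 26, 54, 63, 69, 71
n = 6 (even)
Middle values: 54 and 63
Median = (54+63)/2 = 58.5000

Median = 58.5000


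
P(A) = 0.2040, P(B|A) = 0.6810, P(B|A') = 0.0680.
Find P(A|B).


P(B) = P(B|A)*P(A) + P(B|A')*P(A')
= 0.6810*0.2040 + 0.0680*0.7960
= 0.138924 + 0.054128 = 0.193052
P(A|B) = 0.138924/0.193052 = 0.7196

P(A|B) = 0.7196


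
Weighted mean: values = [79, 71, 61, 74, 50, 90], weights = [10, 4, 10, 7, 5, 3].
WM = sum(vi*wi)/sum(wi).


Numerator = 79*10 + 71*4 + 61*10 + 74*7 + 50*5 + 90*3 = 2722
Denominator = 10 + 4 + 10 + 7 + 5 + 3 = 39
WM = 2722/39 = 69.7949

WM = 69.7949


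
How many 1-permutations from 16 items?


P(16,1) = 16!/15!
= 20922789888000/1307674368000
= 16

P(16,1) = 16


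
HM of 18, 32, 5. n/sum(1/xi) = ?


Sum of reciprocals = 1/18 + 1/32 + 1/5 = 0.286806
HM = 3/0.286806 = 10.4600

HM = 10.4600


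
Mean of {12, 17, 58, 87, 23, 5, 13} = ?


Sum = 12 + 17 + 58 + 87 + 23 + 5 + 13 = 215
n = 7
Mean = 215/7 = 30.7143

Mean = 30.7143


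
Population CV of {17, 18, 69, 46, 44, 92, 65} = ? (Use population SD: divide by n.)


Mean = 50.1429
SD = 25.3964
CV = (25.3964/50.1429)*100 = 50.6482%

CV = 50.6482%


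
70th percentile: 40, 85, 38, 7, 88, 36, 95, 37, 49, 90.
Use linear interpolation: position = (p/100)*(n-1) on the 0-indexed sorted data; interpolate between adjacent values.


Sorted: 7, 36, 37, 38, 40, 49, 85, 88, 90, 95
n = 10
Index = 70/100 * 9 = 6.3000
Lower = data[6] = 85, Upper = data[7] = 88
P70 = 85 + 0.3000*(3) = 85.9000

P70 = 85.9000


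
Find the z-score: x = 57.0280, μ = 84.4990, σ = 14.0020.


z = (57.0280 - 84.4990)/14.0020
= -27.4710/14.0020
= -1.9619

z = -1.9619


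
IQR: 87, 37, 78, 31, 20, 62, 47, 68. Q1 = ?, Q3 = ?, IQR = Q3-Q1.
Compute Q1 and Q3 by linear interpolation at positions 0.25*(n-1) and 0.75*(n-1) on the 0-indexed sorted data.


Sorted: 20, 31, 37, 47, 62, 68, 78, 87
Q1 (25th %ile) = 35.5000
Q3 (75th %ile) = 70.5000
IQR = 70.5000 - 35.5000 = 35.0000

IQR = 35.0000


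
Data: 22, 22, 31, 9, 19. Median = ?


Sorted: 9, 19, 22, 22, 31
n = 5 (odd)
Middle value = 22

Median = 22


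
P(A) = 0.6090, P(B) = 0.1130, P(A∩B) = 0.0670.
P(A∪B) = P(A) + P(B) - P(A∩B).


P(A∪B) = 0.6090 + 0.1130 - 0.0670
= 0.7220 - 0.0670
= 0.6550

P(A∪B) = 0.6550


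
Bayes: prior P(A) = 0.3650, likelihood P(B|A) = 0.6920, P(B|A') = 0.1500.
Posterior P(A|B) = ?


P(B) = P(B|A)*P(A) + P(B|A')*P(A')
= 0.6920*0.3650 + 0.1500*0.6350
= 0.252580 + 0.095250 = 0.347830
P(A|B) = 0.252580/0.347830 = 0.7262

P(A|B) = 0.7262


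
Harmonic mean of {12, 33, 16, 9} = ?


Sum of reciprocals = 1/12 + 1/33 + 1/16 + 1/9 = 0.287247
HM = 4/0.287247 = 13.9253

HM = 13.9253


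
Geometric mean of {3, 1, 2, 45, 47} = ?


Product = 3 × 1 × 2 × 45 × 47 = 12690
GM = 12690^(1/5) = 6.6175

GM = 6.6175


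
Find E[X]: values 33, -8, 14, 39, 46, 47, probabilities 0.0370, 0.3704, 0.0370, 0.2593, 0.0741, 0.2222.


E[X] = 33*0.0370 - 8*0.3704 + 14*0.0370 + 39*0.2593 + 46*0.0741 + 47*0.2222
= 1.2210 - 2.9632 + 0.5180 + 10.1127 + 3.4086 + 10.4434
= 22.7405

E[X] = 22.7405


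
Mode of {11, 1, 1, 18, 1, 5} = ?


Frequencies: 1:3, 5:1, 11:1, 18:1
Max frequency = 3
Mode = 1

Mode = 1


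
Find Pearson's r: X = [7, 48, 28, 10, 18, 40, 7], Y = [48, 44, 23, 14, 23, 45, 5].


Mean X = 22.5714, Mean Y = 28.8571
SD X = 15.323718, SD Y = 15.651824
Cov = 131.653061
r = 131.653061/(15.323718*15.651824) = 0.5489

r = 0.5489


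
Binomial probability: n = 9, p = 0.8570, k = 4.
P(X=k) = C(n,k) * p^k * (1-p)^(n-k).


C(9,4) = 126
p^4 = 0.539415
(1-p)^5 = 5.979711e-05
P = 126 * 0.539415 * 5.979711e-05 = 0.0041

P(X=4) = 0.0041


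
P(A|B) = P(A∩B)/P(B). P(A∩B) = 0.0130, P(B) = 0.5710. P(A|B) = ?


P(A|B) = 0.0130/0.5710 = 0.0228

P(A|B) = 0.0228


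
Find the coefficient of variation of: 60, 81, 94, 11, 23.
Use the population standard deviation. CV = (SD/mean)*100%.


Mean = 53.8000
SD = 32.1708
CV = (32.1708/53.8000)*100 = 59.7970%

CV = 59.7970%


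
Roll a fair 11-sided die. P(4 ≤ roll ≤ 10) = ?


Favorable outcomes (4 ≤ roll ≤ 10): 7
Total outcomes = 11
P = 7/11 = 0.6364

P = 0.6364


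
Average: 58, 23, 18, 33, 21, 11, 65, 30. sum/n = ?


Sum = 58 + 23 + 18 + 33 + 21 + 11 + 65 + 30 = 259
n = 8
Mean = 259/8 = 32.3750

Mean = 32.3750


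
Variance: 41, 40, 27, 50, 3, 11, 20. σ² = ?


Mean = 27.4286
Squared deviations: 184.1837, 158.0408, 0.1837, 509.4694, 596.7551, 269.8980, 55.1837
Sum = 1773.7143
Variance = 1773.7143/7 = 253.3878

Variance = 253.3878


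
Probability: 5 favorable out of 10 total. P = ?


P = 5/10 = 0.5000

P = 0.5000


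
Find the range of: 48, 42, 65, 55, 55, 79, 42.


Max = 79, Min = 42
Range = 79 - 42 = 37

Range = 37


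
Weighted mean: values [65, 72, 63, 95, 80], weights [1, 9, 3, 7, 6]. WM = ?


Numerator = 65*1 + 72*9 + 63*3 + 95*7 + 80*6 = 2047
Denominator = 1 + 9 + 3 + 7 + 6 = 26
WM = 2047/26 = 78.7308

WM = 78.7308


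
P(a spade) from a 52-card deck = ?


13 spades in 52 cards
P = 13/52 = 0.2500

P = 0.2500


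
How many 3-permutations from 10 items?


P(10,3) = 10!/7!
= 3628800/5040
= 720

P(10,3) = 720


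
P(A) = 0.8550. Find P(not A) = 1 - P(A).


P(not A) = 1 - 0.8550 = 0.1450

P(not A) = 0.1450


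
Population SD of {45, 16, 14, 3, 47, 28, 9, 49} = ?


Mean = 26.3750
Variance = 299.4844
SD = sqrt(299.4844) = 17.3056

SD = 17.3056


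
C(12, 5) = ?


C(12,5) = 12!/(5! × 7!)
= 479001600/(120 × 5040)
= 792

C(12,5) = 792


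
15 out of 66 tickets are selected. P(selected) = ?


P = 15/66 = 0.2273

P = 0.2273


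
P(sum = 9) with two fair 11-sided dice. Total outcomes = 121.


Total outcomes = 11×11 = 121
Favorable (sum = 9): 8
P = 8/121 = 0.0661

P = 0.0661


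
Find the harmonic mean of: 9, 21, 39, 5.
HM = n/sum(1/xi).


Sum of reciprocals = 1/9 + 1/21 + 1/39 + 1/5 = 0.384371
HM = 4/0.384371 = 10.4066

HM = 10.4066


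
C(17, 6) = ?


C(17,6) = 17!/(6! × 11!)
= 355687428096000/(720 × 39916800)
= 12376

C(17,6) = 12376


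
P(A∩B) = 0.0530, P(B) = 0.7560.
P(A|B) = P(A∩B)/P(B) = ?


P(A|B) = 0.0530/0.7560 = 0.0701

P(A|B) = 0.0701


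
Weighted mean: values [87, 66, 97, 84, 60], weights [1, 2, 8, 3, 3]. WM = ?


Numerator = 87*1 + 66*2 + 97*8 + 84*3 + 60*3 = 1427
Denominator = 1 + 2 + 8 + 3 + 3 = 17
WM = 1427/17 = 83.9412

WM = 83.9412


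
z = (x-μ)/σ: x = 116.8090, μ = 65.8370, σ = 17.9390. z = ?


z = (116.8090 - 65.8370)/17.9390
= 50.9720/17.9390
= 2.8414

z = 2.8414


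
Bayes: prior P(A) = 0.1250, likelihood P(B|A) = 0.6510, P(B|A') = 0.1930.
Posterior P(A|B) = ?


P(B) = P(B|A)*P(A) + P(B|A')*P(A')
= 0.6510*0.1250 + 0.1930*0.8750
= 0.081375 + 0.168875 = 0.250250
P(A|B) = 0.081375/0.250250 = 0.3252

P(A|B) = 0.3252


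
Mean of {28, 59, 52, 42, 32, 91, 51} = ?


Sum = 28 + 59 + 52 + 42 + 32 + 91 + 51 = 355
n = 7
Mean = 355/7 = 50.7143

Mean = 50.7143


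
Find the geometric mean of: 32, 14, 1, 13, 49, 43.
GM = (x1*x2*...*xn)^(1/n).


Product = 32 × 14 × 1 × 13 × 49 × 43 = 12271168
GM = 12271168^(1/6) = 15.1873

GM = 15.1873


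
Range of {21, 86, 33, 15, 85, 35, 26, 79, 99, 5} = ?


Max = 99, Min = 5
Range = 99 - 5 = 94

Range = 94


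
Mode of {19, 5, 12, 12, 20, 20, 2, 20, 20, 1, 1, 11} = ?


Frequencies: 1:2, 2:1, 5:1, 11:1, 12:2, 19:1, 20:4
Max frequency = 4
Mode = 20

Mode = 20


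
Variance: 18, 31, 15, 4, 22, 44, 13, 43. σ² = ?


Mean = 23.7500
Squared deviations: 33.0625, 52.5625, 76.5625, 390.0625, 3.0625, 410.0625, 115.5625, 370.5625
Sum = 1451.5000
Variance = 1451.5000/8 = 181.4375

Variance = 181.4375


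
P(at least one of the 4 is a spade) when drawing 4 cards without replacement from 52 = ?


P(at least one) = 1 - P(none)
P(none) = (39/52) × (38/51) × (37/50) × (36/49) = 0.303818
P(at least one) = 1 - 0.303818 = 0.6962

P = 0.6962


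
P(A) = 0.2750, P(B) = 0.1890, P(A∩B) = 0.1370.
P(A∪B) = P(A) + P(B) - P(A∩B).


P(A∪B) = 0.2750 + 0.1890 - 0.1370
= 0.4640 - 0.1370
= 0.3270

P(A∪B) = 0.3270


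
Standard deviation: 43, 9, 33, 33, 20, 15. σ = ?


Mean = 25.5000
Variance = 138.5833
SD = sqrt(138.5833) = 11.7721

SD = 11.7721


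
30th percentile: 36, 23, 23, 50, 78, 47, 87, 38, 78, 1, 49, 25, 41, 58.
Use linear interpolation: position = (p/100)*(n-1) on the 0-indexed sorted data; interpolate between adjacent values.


Sorted: 1, 23, 23, 25, 36, 38, 41, 47, 49, 50, 58, 78, 78, 87
n = 14
Index = 30/100 * 13 = 3.9000
Lower = data[3] = 25, Upper = data[4] = 36
P30 = 25 + 0.9000*(11) = 34.9000

P30 = 34.9000


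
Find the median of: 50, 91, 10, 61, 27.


Sorted: 10, 27, 50, 61, 91
n = 5 (odd)
Middle value = 50

Median = 50


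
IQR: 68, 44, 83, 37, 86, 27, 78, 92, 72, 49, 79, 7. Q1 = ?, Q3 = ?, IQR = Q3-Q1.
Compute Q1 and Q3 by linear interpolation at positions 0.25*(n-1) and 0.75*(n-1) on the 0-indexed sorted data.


Sorted: 7, 27, 37, 44, 49, 68, 72, 78, 79, 83, 86, 92
Q1 (25th %ile) = 42.2500
Q3 (75th %ile) = 80.0000
IQR = 80.0000 - 42.2500 = 37.7500

IQR = 37.7500


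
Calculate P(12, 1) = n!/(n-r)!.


P(12,1) = 12!/11!
= 479001600/39916800
= 12

P(12,1) = 12


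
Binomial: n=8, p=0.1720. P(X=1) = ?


C(8,1) = 8
p^1 = 0.172000
(1-p)^7 = 0.266816
P = 8 * 0.172000 * 0.266816 = 0.3671

P(X=1) = 0.3671


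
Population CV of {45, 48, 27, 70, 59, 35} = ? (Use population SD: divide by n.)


Mean = 47.3333
SD = 14.2673
CV = (14.2673/47.3333)*100 = 30.1422%

CV = 30.1422%


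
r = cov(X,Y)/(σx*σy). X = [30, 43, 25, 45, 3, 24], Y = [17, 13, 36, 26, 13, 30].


Mean X = 28.3333, Mean Y = 22.5000
SD X = 13.948317, SD Y = 8.770215
Cov = 12.166667
r = 12.166667/(13.948317*8.770215) = 0.0995

r = 0.0995


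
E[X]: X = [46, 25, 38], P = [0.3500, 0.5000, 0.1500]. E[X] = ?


E[X] = 46*0.3500 + 25*0.5000 + 38*0.1500
= 16.1000 + 12.5000 + 5.7000
= 34.3000

E[X] = 34.3000


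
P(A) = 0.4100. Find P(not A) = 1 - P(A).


P(not A) = 1 - 0.4100 = 0.5900

P(not A) = 0.5900


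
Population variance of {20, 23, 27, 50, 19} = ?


Mean = 27.8000
Squared deviations: 60.8400, 23.0400, 0.6400, 492.8400, 77.4400
Sum = 654.8000
Variance = 654.8000/5 = 130.9600

Variance = 130.9600


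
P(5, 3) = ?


P(5,3) = 5!/2!
= 120/2
= 60

P(5,3) = 60


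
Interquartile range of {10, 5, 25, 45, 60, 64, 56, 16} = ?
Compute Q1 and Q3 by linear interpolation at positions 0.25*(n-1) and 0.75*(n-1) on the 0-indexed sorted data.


Sorted: 5, 10, 16, 25, 45, 56, 60, 64
Q1 (25th %ile) = 14.5000
Q3 (75th %ile) = 57.0000
IQR = 57.0000 - 14.5000 = 42.5000

IQR = 42.5000


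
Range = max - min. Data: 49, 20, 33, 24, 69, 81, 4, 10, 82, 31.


Max = 82, Min = 4
Range = 82 - 4 = 78

Range = 78


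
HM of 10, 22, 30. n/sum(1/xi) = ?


Sum of reciprocals = 1/10 + 1/22 + 1/30 = 0.178788
HM = 3/0.178788 = 16.7797

HM = 16.7797


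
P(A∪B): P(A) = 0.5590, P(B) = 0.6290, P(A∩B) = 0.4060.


P(A∪B) = 0.5590 + 0.6290 - 0.4060
= 1.1880 - 0.4060
= 0.7820

P(A∪B) = 0.7820


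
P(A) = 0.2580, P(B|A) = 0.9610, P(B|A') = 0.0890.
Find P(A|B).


P(B) = P(B|A)*P(A) + P(B|A')*P(A')
= 0.9610*0.2580 + 0.0890*0.7420
= 0.247938 + 0.066038 = 0.313976
P(A|B) = 0.247938/0.313976 = 0.7897

P(A|B) = 0.7897


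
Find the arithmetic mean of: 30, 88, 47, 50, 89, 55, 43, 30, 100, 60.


Sum = 30 + 88 + 47 + 50 + 89 + 55 + 43 + 30 + 100 + 60 = 592
n = 10
Mean = 592/10 = 59.2000

Mean = 59.2000


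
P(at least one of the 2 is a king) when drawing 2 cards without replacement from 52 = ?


P(at least one) = 1 - P(none)
P(none) = (48/52) × (47/51) = 0.850679
P(at least one) = 1 - 0.850679 = 0.1493

P = 0.1493


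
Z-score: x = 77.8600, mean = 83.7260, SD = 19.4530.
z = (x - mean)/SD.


z = (77.8600 - 83.7260)/19.4530
= -5.8660/19.4530
= -0.3015

z = -0.3015


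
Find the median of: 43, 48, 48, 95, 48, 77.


Sorted: 43, 48, 48, 48, 77, 95
n = 6 (even)
Middle values: 48 and 48
Median = (48+48)/2 = 48.0000

Median = 48.0000


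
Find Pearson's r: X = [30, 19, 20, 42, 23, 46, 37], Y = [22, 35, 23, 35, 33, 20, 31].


Mean X = 31.0000, Mean Y = 28.4286
SD X = 10.085350, SD Y = 6.044056
Cov = -12.571429
r = -12.571429/(10.085350*6.044056) = -0.2062

r = -0.2062


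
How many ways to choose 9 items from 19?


C(19,9) = 19!/(9! × 10!)
= 121645100408832000/(362880 × 3628800)
= 92378

C(19,9) = 92378


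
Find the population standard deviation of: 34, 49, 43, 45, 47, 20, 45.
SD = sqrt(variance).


Mean = 40.4286
Variance = 89.1020
SD = sqrt(89.1020) = 9.4394

SD = 9.4394


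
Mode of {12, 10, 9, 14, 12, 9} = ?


Frequencies: 9:2, 10:1, 12:2, 14:1
Max frequency = 2
Mode = 9, 12

Mode = 9, 12


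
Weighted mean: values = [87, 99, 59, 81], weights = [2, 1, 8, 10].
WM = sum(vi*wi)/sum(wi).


Numerator = 87*2 + 99*1 + 59*8 + 81*10 = 1555
Denominator = 2 + 1 + 8 + 10 = 21
WM = 1555/21 = 74.0476

WM = 74.0476


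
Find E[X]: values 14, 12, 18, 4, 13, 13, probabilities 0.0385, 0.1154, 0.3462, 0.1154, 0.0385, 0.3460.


E[X] = 14*0.0385 + 12*0.1154 + 18*0.3462 + 4*0.1154 + 13*0.0385 + 13*0.3460
= 0.5390 + 1.3848 + 6.2316 + 0.4616 + 0.5005 + 4.4980
= 13.6155

E[X] = 13.6155


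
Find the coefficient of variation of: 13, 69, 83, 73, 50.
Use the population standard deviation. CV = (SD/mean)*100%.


Mean = 57.6000
SD = 24.7354
CV = (24.7354/57.6000)*100 = 42.9434%

CV = 42.9434%


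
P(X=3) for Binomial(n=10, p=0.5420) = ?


C(10,3) = 120
p^3 = 0.159220
(1-p)^7 = 0.004227
P = 120 * 0.159220 * 0.004227 = 0.0808

P(X=3) = 0.0808


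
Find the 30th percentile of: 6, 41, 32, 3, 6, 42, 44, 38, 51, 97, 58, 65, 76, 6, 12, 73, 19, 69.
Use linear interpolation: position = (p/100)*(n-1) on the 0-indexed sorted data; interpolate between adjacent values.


Sorted: 3, 6, 6, 6, 12, 19, 32, 38, 41, 42, 44, 51, 58, 65, 69, 73, 76, 97
n = 18
Index = 30/100 * 17 = 5.1000
Lower = data[5] = 19, Upper = data[6] = 32
P30 = 19 + 0.1000*(13) = 20.3000

P30 = 20.3000


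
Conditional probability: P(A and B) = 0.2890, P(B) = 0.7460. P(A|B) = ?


P(A|B) = 0.2890/0.7460 = 0.3874

P(A|B) = 0.3874


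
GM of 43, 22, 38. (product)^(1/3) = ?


Product = 43 × 22 × 38 = 35948
GM = 35948^(1/3) = 33.0034

GM = 33.0034


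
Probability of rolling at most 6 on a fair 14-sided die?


Favorable outcomes (roll ≤ 6): 6
Total outcomes = 14
P = 6/14 = 0.4286

P = 0.4286


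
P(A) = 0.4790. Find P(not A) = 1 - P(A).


P(not A) = 1 - 0.4790 = 0.5210

P(not A) = 0.5210


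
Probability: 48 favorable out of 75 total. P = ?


P = 48/75 = 0.6400

P = 0.6400


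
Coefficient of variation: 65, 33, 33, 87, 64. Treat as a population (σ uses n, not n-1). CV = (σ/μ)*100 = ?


Mean = 56.4000
SD = 20.8000
CV = (20.8000/56.4000)*100 = 36.8794%

CV = 36.8794%


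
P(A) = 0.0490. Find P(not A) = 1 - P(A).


P(not A) = 1 - 0.0490 = 0.9510

P(not A) = 0.9510


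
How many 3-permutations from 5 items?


P(5,3) = 5!/2!
= 120/2
= 60

P(5,3) = 60


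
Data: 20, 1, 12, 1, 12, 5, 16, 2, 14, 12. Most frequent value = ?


Frequencies: 1:2, 2:1, 5:1, 12:3, 14:1, 16:1, 20:1
Max frequency = 3
Mode = 12

Mode = 12


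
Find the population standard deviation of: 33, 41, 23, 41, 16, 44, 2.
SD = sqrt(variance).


Mean = 28.5714
Variance = 208.8163
SD = sqrt(208.8163) = 14.4505

SD = 14.4505


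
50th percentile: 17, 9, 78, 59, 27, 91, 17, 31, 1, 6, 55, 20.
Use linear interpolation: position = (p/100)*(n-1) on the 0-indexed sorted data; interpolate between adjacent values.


Sorted: 1, 6, 9, 17, 17, 20, 27, 31, 55, 59, 78, 91
n = 12
Index = 50/100 * 11 = 5.5000
Lower = data[5] = 20, Upper = data[6] = 27
P50 = 20 + 0.5000*(7) = 23.5000

P50 = 23.5000


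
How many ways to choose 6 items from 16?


C(16,6) = 16!/(6! × 10!)
= 20922789888000/(720 × 3628800)
= 8008

C(16,6) = 8008


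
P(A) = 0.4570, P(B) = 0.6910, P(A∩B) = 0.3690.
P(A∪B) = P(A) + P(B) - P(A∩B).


P(A∪B) = 0.4570 + 0.6910 - 0.3690
= 1.1480 - 0.3690
= 0.7790

P(A∪B) = 0.7790


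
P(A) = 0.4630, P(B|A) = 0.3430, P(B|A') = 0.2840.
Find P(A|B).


P(B) = P(B|A)*P(A) + P(B|A')*P(A')
= 0.3430*0.4630 + 0.2840*0.5370
= 0.158809 + 0.152508 = 0.311317
P(A|B) = 0.158809/0.311317 = 0.5101

P(A|B) = 0.5101


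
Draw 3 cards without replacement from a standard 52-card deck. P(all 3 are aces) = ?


P(all aces) = (4/52) × (3/51) × (2/50)
= 0.0002

P = 0.0002


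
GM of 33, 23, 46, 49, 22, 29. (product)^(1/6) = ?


Product = 33 × 23 × 46 × 49 × 22 × 29 = 1091481468
GM = 1091481468^(1/6) = 32.0875

GM = 32.0875


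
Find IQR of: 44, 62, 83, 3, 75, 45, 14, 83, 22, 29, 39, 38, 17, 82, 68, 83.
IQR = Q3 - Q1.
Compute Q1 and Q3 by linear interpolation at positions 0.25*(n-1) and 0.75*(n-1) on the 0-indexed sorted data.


Sorted: 3, 14, 17, 22, 29, 38, 39, 44, 45, 62, 68, 75, 82, 83, 83, 83
Q1 (25th %ile) = 27.2500
Q3 (75th %ile) = 76.7500
IQR = 76.7500 - 27.2500 = 49.5000

IQR = 49.5000


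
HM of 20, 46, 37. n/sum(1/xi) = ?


Sum of reciprocals = 1/20 + 1/46 + 1/37 = 0.098766
HM = 3/0.098766 = 30.3748

HM = 30.3748


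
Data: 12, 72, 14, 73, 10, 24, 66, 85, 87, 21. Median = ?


Sorted: 10, 12, 14, 21, 24, 66, 72, 73, 85, 87
n = 10 (even)
Middle values: 24 and 66
Median = (24+66)/2 = 45.0000

Median = 45.0000


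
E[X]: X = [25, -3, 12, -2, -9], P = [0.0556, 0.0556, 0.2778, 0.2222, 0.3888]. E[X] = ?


E[X] = 25*0.0556 - 3*0.0556 + 12*0.2778 - 2*0.2222 - 9*0.3888
= 1.3900 - 0.1668 + 3.3336 - 0.4444 - 3.4992
= 0.6132

E[X] = 0.6132


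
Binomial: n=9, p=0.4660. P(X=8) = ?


C(9,8) = 9
p^8 = 0.002224
(1-p)^1 = 0.534000
P = 9 * 0.002224 * 0.534000 = 0.0107

P(X=8) = 0.0107


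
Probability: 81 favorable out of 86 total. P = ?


P = 81/86 = 0.9419

P = 0.9419


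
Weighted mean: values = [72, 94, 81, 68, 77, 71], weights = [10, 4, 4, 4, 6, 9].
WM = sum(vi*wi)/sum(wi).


Numerator = 72*10 + 94*4 + 81*4 + 68*4 + 77*6 + 71*9 = 2793
Denominator = 10 + 4 + 4 + 4 + 6 + 9 = 37
WM = 2793/37 = 75.4865

WM = 75.4865


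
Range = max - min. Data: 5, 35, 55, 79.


Max = 79, Min = 5
Range = 79 - 5 = 74

Range = 74


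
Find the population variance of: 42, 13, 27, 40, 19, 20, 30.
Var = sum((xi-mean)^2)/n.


Mean = 27.2857
Squared deviations: 216.5102, 204.0816, 0.0816, 161.6531, 68.6531, 53.0816, 7.3673
Sum = 711.4286
Variance = 711.4286/7 = 101.6327

Variance = 101.6327


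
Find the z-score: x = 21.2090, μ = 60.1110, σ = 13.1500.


z = (21.2090 - 60.1110)/13.1500
= -38.9020/13.1500
= -2.9583

z = -2.9583


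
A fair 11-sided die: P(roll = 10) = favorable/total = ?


Favorable outcomes (roll = 10): 1
Total outcomes = 11
P = 1/11 = 0.0909

P = 0.0909


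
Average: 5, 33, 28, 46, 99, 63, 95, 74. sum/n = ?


Sum = 5 + 33 + 28 + 46 + 99 + 63 + 95 + 74 = 443
n = 8
Mean = 443/8 = 55.3750

Mean = 55.3750


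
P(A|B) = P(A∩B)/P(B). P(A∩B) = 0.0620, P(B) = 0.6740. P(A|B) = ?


P(A|B) = 0.0620/0.6740 = 0.0920

P(A|B) = 0.0920


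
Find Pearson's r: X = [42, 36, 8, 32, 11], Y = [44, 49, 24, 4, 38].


Mean X = 25.8000, Mean Y = 31.8000
SD X = 13.717143, SD Y = 16.228370
Cov = 49.560000
r = 49.560000/(13.717143*16.228370) = 0.2226

r = 0.2226
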